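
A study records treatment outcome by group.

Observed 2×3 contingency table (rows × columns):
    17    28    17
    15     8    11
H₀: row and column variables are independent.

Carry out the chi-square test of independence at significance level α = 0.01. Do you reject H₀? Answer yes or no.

Row totals [62, 34], col totals [32, 36, 28], n=96
χ² = (17−20.67)²/20.67 + (28−23.25)²/23.25 + (17−18.08)²/18.08 + (15−11.33)²/11.33 + (8−12.75)²/12.75 + (11−9.92)²/9.92 = 4.7601
df = 2
p-value (upper-tail) = 0.09255
At α=0.01: p ≥ α → fail to reject H₀

reject H₀: no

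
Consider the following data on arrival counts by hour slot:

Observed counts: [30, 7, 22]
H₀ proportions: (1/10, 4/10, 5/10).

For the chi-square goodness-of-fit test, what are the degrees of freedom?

degrees of freedom = 2

df = k − 1 = 3 − 1 = 2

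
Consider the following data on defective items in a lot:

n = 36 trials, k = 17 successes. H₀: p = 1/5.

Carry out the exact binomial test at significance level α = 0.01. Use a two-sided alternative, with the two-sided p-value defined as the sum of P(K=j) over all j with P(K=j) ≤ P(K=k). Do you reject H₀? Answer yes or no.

reject H₀: yes

Exact binomial: n=36, k=17, p₀=1/5=0.2000
P(X=j) = C(n,j)·p₀^j·(1−p₀)^(n−j); p = Σ P(X=j) over j with P(X=j) ≤ P(X=17)
p-value (two-sided) = 0.00022
At α=0.01: p < α → reject H₀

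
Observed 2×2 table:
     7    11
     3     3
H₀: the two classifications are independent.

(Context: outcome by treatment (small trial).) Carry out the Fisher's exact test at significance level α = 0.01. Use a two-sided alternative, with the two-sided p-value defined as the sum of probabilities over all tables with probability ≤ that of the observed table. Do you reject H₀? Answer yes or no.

reject H₀: no

Margins: r₁=18, r₂=6, c₁=10, c₂=14, n=24
p_obs = C(18,7)·C(6,3)/C(24,10); sum pmf over tables with pmf ≤ p_obs
p-value (two-sided) = 0.66533
At α=0.01: p ≥ α → fail to reject H₀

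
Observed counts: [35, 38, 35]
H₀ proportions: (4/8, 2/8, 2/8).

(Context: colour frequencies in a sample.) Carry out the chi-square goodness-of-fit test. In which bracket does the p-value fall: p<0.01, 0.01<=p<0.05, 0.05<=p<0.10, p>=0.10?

n = 108; E_i = n·p_i = [54.00, 27.00, 27.00]
χ² = (35−54.00)²/54.00 + (38−27.00)²/27.00 + (35−27.00)²/27.00 = 13.5370
df = 2
p-value (upper-tail) = 0.00115
→ bracket: p<0.01

p-value bracket: p<0.01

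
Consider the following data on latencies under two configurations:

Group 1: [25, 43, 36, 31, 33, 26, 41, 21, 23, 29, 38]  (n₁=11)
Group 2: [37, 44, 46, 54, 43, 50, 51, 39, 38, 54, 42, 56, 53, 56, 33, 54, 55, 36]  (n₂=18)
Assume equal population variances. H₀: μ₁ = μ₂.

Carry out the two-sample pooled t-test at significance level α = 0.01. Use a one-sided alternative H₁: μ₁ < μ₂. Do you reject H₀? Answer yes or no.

reject H₀: yes

x̄₁=31.455, s₁=7.408, n₁=11
x̄₂=46.722, s₂=7.843, n₂=18
s_p² = [10·7.408² + 17·7.843²]/27 = 59.0496
SE = √(s_p²·(1/11+1/18)) = 2.9409
t = (31.455−46.722)/2.9409 = -5.1916
df = 27
p-value (one-sided, H₁ less) = 0.00001
At α=0.01: p < α → reject H₀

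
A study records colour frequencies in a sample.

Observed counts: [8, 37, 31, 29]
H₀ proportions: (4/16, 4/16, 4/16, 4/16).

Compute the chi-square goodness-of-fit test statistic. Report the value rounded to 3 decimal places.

n = 105; E_i = n·p_i = [26.25, 26.25, 26.25, 26.25]
χ² = (8−26.25)²/26.25 + (37−26.25)²/26.25 + (31−26.25)²/26.25 + (29−26.25)²/26.25 = 18.2381
df = 3

test statistic = 18.238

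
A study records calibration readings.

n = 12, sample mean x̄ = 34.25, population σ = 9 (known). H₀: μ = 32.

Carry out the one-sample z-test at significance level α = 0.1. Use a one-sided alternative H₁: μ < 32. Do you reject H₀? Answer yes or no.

SE = σ/√n = 9/√12 = 2.5981
z = (x̄−μ₀)/SE = (34.25−32)/2.5981 = 0.8660
p-value (one-sided, H₁ less) = 0.80676
At α=0.1: p ≥ α → fail to reject H₀

reject H₀: no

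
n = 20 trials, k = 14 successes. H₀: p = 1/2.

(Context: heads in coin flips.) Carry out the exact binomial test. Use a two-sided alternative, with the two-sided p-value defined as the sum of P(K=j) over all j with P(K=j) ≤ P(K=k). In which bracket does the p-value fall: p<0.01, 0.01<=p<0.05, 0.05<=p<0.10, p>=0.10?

Exact binomial: n=20, k=14, p₀=1/2=0.5000
P(X=j) = C(n,j)·p₀^j·(1−p₀)^(n−j); p = Σ P(X=j) over j with P(X=j) ≤ P(X=14)
p-value (two-sided) = 0.11532
→ bracket: p>=0.10

p-value bracket: p>=0.10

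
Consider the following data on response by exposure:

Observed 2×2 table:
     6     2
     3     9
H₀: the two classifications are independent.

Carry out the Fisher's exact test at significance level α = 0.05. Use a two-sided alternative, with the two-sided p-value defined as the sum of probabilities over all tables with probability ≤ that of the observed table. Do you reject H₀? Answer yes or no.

reject H₀: no

Margins: r₁=8, r₂=12, c₁=9, c₂=11, n=20
p_obs = C(8,6)·C(12,3)/C(20,9); sum pmf over tables with pmf ≤ p_obs
p-value (two-sided) = 0.06478
At α=0.05: p ≥ α → fail to reject H₀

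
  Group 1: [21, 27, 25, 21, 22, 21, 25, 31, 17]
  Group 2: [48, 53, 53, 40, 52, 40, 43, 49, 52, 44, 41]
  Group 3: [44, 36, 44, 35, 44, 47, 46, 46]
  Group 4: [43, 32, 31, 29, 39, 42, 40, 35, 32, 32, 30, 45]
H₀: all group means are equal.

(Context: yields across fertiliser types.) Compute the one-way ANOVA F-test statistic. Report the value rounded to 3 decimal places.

Group means [23.33, 46.82, 42.75, 35.83], grand mean 37.425
SSB = Σnᵢ(x̄ᵢ−x̄)² = 3014.972; SSW = ΣΣ(x−x̄ᵢ)² = 920.803
MSB = 3014.972/3 = 1004.9907; MSW = 920.803/36 = 25.5779
F = MSB/MSW = 39.2914
df = (3, 36)

test statistic = 39.291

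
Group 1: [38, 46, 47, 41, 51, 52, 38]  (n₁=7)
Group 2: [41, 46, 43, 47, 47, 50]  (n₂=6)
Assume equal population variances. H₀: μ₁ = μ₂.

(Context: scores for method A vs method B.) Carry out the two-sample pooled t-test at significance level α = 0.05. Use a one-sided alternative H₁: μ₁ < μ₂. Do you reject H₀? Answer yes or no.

reject H₀: no

x̄₁=44.714, s₁=5.823, n₁=7
x̄₂=45.667, s₂=3.204, n₂=6
s_p² = [6·5.823² + 5·3.204²]/11 = 23.1602
SE = √(s_p²·(1/7+1/6)) = 2.6774
t = (44.714−45.667)/2.6774 = -0.3557
df = 11
p-value (one-sided, H₁ less) = 0.36439
At α=0.05: p ≥ α → fail to reject H₀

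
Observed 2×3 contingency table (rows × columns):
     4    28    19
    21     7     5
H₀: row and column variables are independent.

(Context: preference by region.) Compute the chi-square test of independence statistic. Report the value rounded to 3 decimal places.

Row totals [51, 33], col totals [25, 35, 24], n=84
χ² = (4−15.18)²/15.18 + (28−21.25)²/21.25 + (19−14.57)²/14.57 + (21−9.82)²/9.82 + (7−13.75)²/13.75 + (5−9.43)²/9.43 = 29.8397
df = 2

test statistic = 29.840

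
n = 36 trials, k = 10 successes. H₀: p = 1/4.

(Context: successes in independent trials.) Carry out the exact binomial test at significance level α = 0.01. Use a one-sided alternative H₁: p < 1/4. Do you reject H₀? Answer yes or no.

Exact binomial: n=36, k=10, p₀=1/4=0.2500
P(X≤10) from Σ C(n,i)·p₀^i·(1−p₀)^(n−i)
p-value (one-sided, H₁ less) = 0.72514
At α=0.01: p ≥ α → fail to reject H₀

reject H₀: no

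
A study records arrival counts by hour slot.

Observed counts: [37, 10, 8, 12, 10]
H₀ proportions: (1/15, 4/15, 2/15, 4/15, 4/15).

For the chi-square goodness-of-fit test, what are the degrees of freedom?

df = k − 1 = 5 − 1 = 4

degrees of freedom = 4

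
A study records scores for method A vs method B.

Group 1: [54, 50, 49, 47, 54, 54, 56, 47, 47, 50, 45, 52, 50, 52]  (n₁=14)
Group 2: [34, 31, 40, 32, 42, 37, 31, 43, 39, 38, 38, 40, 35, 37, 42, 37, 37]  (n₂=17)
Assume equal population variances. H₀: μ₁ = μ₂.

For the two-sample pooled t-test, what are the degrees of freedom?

df = n₁ + n₂ − 2 = 14 + 17 − 2 = 29

degrees of freedom = 29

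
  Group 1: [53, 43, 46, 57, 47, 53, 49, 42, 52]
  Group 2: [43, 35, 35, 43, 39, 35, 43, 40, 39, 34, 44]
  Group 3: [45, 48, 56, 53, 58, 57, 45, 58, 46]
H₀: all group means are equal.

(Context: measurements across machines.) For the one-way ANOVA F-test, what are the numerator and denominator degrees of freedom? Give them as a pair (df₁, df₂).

k = 3 groups, N = 29 total
df = (k−1, N−k) = (3−1, 29−3) = (2, 26)

degrees of freedom = [2, 26]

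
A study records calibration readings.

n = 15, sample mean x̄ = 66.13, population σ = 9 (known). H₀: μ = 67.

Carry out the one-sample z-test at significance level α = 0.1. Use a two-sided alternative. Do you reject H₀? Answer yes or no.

SE = σ/√n = 9/√15 = 2.3238
z = (x̄−μ₀)/SE = (66.13−67)/2.3238 = -0.3744
p-value (two-sided) = 0.70812
At α=0.1: p ≥ α → fail to reject H₀

reject H₀: no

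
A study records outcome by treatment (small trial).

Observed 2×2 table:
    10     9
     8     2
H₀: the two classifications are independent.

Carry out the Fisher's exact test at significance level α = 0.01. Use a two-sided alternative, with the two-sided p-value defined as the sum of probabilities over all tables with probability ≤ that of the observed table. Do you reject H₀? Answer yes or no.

reject H₀: no

Margins: r₁=19, r₂=10, c₁=18, c₂=11, n=29
p_obs = C(19,10)·C(10,8)/C(29,18); sum pmf over tables with pmf ≤ p_obs
p-value (two-sided) = 0.23437
At α=0.01: p ≥ α → fail to reject H₀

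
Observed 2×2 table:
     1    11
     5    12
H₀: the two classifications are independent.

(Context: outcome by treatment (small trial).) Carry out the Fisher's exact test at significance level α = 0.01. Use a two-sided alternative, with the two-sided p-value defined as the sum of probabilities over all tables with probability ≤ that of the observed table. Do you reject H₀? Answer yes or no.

Margins: r₁=12, r₂=17, c₁=6, c₂=23, n=29
p_obs = C(12,1)·C(17,5)/C(29,6); sum pmf over tables with pmf ≤ p_obs
p-value (two-sided) = 0.35439
At α=0.01: p ≥ α → fail to reject H₀

reject H₀: no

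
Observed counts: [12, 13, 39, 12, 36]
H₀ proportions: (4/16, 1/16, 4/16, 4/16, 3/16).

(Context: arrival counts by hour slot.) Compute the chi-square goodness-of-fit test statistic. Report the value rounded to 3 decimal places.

test statistic = 38.464

n = 112; E_i = n·p_i = [28.00, 7.00, 28.00, 28.00, 21.00]
χ² = (12−28.00)²/28.00 + (13−7.00)²/7.00 + (39−28.00)²/28.00 + (12−28.00)²/28.00 + (36−21.00)²/21.00 = 38.4643
df = 4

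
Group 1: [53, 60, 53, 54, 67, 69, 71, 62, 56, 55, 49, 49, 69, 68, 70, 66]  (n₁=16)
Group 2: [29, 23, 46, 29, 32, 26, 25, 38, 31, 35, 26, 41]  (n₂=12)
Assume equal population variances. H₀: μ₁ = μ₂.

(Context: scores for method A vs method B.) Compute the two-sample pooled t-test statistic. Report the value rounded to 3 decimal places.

x̄₁=60.688, s₁=7.939, n₁=16
x̄₂=31.750, s₂=7.021, n₂=12
s_p² = [15·7.939² + 11·7.021²]/26 = 57.2188
SE = √(s_p²·(1/16+1/12)) = 2.8887
t = (60.688−31.750)/2.8887 = 10.0176
df = 26

test statistic = 10.018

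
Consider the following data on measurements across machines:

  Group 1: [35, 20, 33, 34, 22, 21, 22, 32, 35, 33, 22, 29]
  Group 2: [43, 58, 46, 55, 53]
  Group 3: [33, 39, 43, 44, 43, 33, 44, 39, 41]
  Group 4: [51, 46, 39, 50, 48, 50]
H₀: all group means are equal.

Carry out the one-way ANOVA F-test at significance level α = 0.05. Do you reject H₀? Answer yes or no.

Group means [28.17, 51.00, 39.89, 47.33], grand mean 38.625
SSB = Σnᵢ(x̄ᵢ−x̄)² = 2547.611; SSW = ΣΣ(x−x̄ᵢ)² = 829.889
MSB = 2547.611/3 = 849.2037; MSW = 829.889/28 = 29.6389
F = MSB/MSW = 28.6517
df = (3, 28)
p-value (upper-tail) = 0.00000
At α=0.05: p < α → reject H₀

reject H₀: yes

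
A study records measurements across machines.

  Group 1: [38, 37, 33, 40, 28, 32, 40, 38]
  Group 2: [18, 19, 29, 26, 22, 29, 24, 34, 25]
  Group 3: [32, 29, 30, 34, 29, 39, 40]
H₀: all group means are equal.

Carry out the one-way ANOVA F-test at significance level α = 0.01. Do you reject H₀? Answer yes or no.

Group means [35.75, 25.11, 33.29], grand mean 31.042
SSB = Σnᵢ(x̄ᵢ−x̄)² = 529.141; SSW = ΣΣ(x−x̄ᵢ)² = 465.817
MSB = 529.141/2 = 264.5704; MSW = 465.817/21 = 22.1818
F = MSB/MSW = 11.9274
df = (2, 21)
p-value (upper-tail) = 0.00035
At α=0.01: p < α → reject H₀

reject H₀: yes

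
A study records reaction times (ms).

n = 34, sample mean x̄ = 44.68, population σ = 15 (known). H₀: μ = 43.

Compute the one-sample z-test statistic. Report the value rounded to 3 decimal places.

test statistic = 0.653

SE = σ/√n = 15/√34 = 2.5725
z = (x̄−μ₀)/SE = (44.68−43)/2.5725 = 0.6531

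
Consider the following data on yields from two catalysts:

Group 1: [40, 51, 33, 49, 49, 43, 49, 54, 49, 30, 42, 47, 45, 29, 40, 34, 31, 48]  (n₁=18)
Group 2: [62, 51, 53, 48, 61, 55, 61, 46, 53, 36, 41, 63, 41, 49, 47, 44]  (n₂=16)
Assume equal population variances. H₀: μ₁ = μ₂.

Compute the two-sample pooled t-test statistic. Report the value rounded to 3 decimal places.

x̄₁=42.389, s₁=7.957, n₁=18
x̄₂=50.688, s₂=8.228, n₂=16
s_p² = [17·7.957² + 15·8.228²]/32 = 65.3661
SE = √(s_p²·(1/18+1/16)) = 2.7779
t = (42.389−50.688)/2.7779 = -2.9873
df = 32

test statistic = -2.987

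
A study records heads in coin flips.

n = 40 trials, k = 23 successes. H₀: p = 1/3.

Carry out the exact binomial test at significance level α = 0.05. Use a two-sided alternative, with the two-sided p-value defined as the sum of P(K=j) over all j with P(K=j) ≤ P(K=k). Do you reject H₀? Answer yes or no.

reject H₀: yes

Exact binomial: n=40, k=23, p₀=1/3=0.3333
P(X=j) = C(n,j)·p₀^j·(1−p₀)^(n−j); p = Σ P(X=j) over j with P(X=j) ≤ P(X=23)
p-value (two-sided) = 0.00209
At α=0.05: p < α → reject H₀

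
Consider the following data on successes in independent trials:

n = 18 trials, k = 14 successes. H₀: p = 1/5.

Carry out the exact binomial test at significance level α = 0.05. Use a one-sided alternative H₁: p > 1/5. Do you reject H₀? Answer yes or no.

Exact binomial: n=18, k=14, p₀=1/5=0.2000
P(X≥14) from Σ C(n,i)·p₀^i·(1−p₀)^(n−i)
p-value (one-sided, H₁ greater) = 0.00000
At α=0.05: p < α → reject H₀

reject H₀: yes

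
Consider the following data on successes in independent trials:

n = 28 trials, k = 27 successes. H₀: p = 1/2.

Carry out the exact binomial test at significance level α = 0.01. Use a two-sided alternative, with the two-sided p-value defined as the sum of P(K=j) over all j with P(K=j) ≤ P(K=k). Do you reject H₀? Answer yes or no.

reject H₀: yes

Exact binomial: n=28, k=27, p₀=1/2=0.5000
P(X=j) = C(n,j)·p₀^j·(1−p₀)^(n−j); p = Σ P(X=j) over j with P(X=j) ≤ P(X=27)
p-value (two-sided) = 0.00000
At α=0.01: p < α → reject H₀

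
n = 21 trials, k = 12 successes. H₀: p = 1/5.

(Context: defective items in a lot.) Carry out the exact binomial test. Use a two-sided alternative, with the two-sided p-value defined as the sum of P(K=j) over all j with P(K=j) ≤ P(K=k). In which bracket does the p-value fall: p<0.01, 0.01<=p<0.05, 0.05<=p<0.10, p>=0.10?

p-value bracket: p<0.01

Exact binomial: n=21, k=12, p₀=1/5=0.2000
P(X=j) = C(n,j)·p₀^j·(1−p₀)^(n−j); p = Σ P(X=j) over j with P(X=j) ≤ P(X=12)
p-value (two-sided) = 0.00019
→ bracket: p<0.01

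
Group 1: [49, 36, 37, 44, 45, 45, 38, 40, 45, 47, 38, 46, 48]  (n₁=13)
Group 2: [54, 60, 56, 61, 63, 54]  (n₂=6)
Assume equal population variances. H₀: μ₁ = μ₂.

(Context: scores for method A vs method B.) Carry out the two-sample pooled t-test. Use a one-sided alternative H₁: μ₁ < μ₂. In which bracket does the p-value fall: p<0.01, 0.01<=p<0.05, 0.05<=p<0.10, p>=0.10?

p-value bracket: p<0.01

x̄₁=42.923, s₁=4.499, n₁=13
x̄₂=58.000, s₂=3.847, n₂=6
s_p² = [12·4.499² + 5·3.847²]/17 = 18.6425
SE = √(s_p²·(1/13+1/6)) = 2.1310
t = (42.923−58.000)/2.1310 = -7.0751
df = 17
p-value (one-sided, H₁ less) = 0.00000
→ bracket: p<0.01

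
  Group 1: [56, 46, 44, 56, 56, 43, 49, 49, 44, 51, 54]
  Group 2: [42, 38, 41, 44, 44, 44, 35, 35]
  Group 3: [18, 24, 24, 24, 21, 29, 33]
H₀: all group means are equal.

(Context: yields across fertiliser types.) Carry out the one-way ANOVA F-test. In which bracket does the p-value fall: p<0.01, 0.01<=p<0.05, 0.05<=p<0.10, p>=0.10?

Group means [49.82, 40.38, 24.71], grand mean 40.154
SSB = Σnᵢ(x̄ᵢ−x̄)² = 2696.445; SSW = ΣΣ(x−x̄ᵢ)² = 516.940
MSB = 2696.445/2 = 1348.2223; MSW = 516.940/23 = 22.4756
F = MSB/MSW = 59.9859
df = (2, 23)
p-value (upper-tail) = 0.00000
→ bracket: p<0.01

p-value bracket: p<0.01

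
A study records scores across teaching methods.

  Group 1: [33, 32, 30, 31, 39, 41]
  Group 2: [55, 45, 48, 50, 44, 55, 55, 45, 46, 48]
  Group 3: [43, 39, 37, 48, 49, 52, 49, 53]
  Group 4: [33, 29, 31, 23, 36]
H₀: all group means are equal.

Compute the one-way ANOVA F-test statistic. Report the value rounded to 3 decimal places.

test statistic = 22.467

Group means [34.33, 49.10, 46.25, 30.40], grand mean 42.034
SSB = Σnᵢ(x̄ᵢ−x̄)² = 1674.032; SSW = ΣΣ(x−x̄ᵢ)² = 620.933
MSB = 1674.032/3 = 558.0107; MSW = 620.933/25 = 24.8373
F = MSB/MSW = 22.4666
df = (3, 25)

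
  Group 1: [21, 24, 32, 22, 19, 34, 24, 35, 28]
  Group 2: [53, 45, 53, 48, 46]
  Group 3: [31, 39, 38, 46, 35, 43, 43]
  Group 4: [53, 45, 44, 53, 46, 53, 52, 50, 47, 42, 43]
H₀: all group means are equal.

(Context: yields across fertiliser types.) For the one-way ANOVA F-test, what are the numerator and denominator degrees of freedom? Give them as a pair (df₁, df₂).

k = 4 groups, N = 32 total
df = (k−1, N−k) = (4−1, 32−4) = (3, 28)

degrees of freedom = [3, 28]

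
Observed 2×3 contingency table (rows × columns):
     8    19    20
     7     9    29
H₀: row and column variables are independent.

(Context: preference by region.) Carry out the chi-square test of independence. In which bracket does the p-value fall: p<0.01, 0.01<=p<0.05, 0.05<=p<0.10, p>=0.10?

Row totals [47, 45], col totals [15, 28, 49], n=92
χ² = (8−7.66)²/7.66 + (19−14.30)²/14.30 + (20−25.03)²/25.03 + (7−7.34)²/7.34 + (9−13.70)²/13.70 + (29−23.97)²/23.97 = 5.2502
df = 2
p-value (upper-tail) = 0.07243
→ bracket: 0.05<=p<0.10

p-value bracket: 0.05<=p<0.10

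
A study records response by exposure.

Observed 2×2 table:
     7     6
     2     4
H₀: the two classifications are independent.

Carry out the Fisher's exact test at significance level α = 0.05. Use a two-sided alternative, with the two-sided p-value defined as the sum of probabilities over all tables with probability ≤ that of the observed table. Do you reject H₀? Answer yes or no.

reject H₀: no

Margins: r₁=13, r₂=6, c₁=9, c₂=10, n=19
p_obs = C(13,7)·C(6,2)/C(19,9); sum pmf over tables with pmf ≤ p_obs
p-value (two-sided) = 0.62848
At α=0.05: p ≥ α → fail to reject H₀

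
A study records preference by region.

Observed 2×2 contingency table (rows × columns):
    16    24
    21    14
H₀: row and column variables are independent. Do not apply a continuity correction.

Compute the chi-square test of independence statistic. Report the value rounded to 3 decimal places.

Row totals [40, 35], col totals [37, 38], n=75
χ² = (16−19.73)²/19.73 + (24−20.27)²/20.27 + (21−17.27)²/17.27 + (14−17.73)²/17.73 = 2.9872
df = 1

test statistic = 2.987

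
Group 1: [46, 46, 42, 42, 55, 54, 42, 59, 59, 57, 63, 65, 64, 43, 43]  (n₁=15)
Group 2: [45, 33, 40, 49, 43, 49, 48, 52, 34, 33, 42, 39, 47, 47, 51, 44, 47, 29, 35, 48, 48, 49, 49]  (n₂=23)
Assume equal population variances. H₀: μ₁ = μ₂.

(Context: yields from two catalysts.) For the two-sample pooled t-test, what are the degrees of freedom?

df = n₁ + n₂ − 2 = 15 + 23 − 2 = 36

degrees of freedom = 36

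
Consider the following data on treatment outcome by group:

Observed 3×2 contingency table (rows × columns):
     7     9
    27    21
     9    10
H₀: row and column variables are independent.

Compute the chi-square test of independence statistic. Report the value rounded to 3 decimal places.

test statistic = 0.945

Row totals [16, 48, 19], col totals [43, 40], n=83
χ² = (7−8.29)²/8.29 + (9−7.71)²/7.71 + (27−24.87)²/24.87 + (21−23.13)²/23.13 + (9−9.84)²/9.84 + (10−9.16)²/9.16 = 0.9454
df = 2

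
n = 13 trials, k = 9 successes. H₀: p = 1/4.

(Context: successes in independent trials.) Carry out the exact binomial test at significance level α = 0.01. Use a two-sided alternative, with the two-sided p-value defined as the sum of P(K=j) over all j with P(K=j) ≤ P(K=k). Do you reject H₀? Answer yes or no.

Exact binomial: n=13, k=9, p₀=1/4=0.2500
P(X=j) = C(n,j)·p₀^j·(1−p₀)^(n−j); p = Σ P(X=j) over j with P(X=j) ≤ P(X=9)
p-value (two-sided) = 0.00099
At α=0.01: p < α → reject H₀

reject H₀: yes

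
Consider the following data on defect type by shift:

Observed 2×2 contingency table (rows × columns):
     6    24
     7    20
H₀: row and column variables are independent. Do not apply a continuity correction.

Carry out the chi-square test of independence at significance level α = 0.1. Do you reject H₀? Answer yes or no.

Row totals [30, 27], col totals [13, 44], n=57
χ² = (6−6.84)²/6.84 + (24−23.16)²/23.16 + (7−6.16)²/6.16 + (20−20.84)²/20.84 = 0.2834
df = 1
p-value (upper-tail) = 0.59445
At α=0.1: p ≥ α → fail to reject H₀

reject H₀: no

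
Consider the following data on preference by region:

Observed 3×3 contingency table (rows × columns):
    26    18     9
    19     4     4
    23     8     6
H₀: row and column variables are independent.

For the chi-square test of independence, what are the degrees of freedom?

degrees of freedom = 4

df = (r−1)(c−1) = (3−1)·(3−1) = 4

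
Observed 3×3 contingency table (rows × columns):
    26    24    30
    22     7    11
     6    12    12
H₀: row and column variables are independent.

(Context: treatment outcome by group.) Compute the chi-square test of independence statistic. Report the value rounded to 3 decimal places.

Row totals [80, 40, 30], col totals [54, 43, 53], n=150
χ² = (26−28.80)²/28.80 + (24−22.93)²/22.93 + (30−28.27)²/28.27 + (22−14.40)²/14.40 + (7−11.47)²/11.47 + (11−14.13)²/14.13 + (6−10.80)²/10.80 + (12−8.60)²/8.60 + (12−10.60)²/10.60 = 10.5362
df = 4

test statistic = 10.536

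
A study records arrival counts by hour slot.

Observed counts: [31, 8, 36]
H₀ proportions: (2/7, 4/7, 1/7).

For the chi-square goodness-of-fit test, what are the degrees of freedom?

degrees of freedom = 2

df = k − 1 = 3 − 1 = 2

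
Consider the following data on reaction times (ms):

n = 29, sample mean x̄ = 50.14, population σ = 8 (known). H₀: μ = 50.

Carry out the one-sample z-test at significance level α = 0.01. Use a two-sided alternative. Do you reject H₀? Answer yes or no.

reject H₀: no

SE = σ/√n = 8/√29 = 1.4856
z = (x̄−μ₀)/SE = (50.14−50)/1.4856 = 0.0942
p-value (two-sided) = 0.92492
At α=0.01: p ≥ α → fail to reject H₀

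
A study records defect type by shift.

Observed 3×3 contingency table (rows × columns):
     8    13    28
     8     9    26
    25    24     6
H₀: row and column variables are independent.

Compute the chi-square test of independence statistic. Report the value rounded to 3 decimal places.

Row totals [49, 43, 55], col totals [41, 46, 60], n=147
χ² = (8−13.67)²/13.67 + (13−15.33)²/15.33 + (28−20.00)²/20.00 + (8−11.99)²/11.99 + (9−13.46)²/13.46 + (26−17.55)²/17.55 + (25−15.34)²/15.34 + (24−17.21)²/17.21 + (6−22.45)²/22.45 = 33.5906
df = 4

test statistic = 33.591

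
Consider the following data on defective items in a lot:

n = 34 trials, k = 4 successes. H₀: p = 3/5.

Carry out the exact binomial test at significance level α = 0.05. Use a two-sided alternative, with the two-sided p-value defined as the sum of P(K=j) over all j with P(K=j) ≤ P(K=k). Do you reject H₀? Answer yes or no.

reject H₀: yes

Exact binomial: n=34, k=4, p₀=3/5=0.6000
P(X=j) = C(n,j)·p₀^j·(1−p₀)^(n−j); p = Σ P(X=j) over j with P(X=j) ≤ P(X=4)
p-value (two-sided) = 0.00000
At α=0.05: p < α → reject H₀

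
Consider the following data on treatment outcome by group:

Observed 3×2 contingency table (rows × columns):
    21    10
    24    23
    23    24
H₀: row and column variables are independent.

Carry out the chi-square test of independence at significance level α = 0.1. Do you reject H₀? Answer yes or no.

Row totals [31, 47, 47], col totals [68, 57], n=125
χ² = (21−16.86)²/16.86 + (10−14.14)²/14.14 + (24−25.57)²/25.57 + (23−21.43)²/21.43 + (23−25.57)²/25.57 + (24−21.43)²/21.43 = 3.0010
df = 2
p-value (upper-tail) = 0.22302
At α=0.1: p ≥ α → fail to reject H₀

reject H₀: no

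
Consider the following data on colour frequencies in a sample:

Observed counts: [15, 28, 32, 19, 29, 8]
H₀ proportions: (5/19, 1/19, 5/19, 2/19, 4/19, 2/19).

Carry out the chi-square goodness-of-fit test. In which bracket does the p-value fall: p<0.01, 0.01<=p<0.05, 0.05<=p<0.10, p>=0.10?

n = 131; E_i = n·p_i = [34.47, 6.89, 34.47, 13.79, 27.58, 13.79]
χ² = (15−34.47)²/34.47 + (28−6.89)²/6.89 + (32−34.47)²/34.47 + (19−13.79)²/13.79 + (29−27.58)²/27.58 + (8−13.79)²/13.79 = 80.2553
df = 5
p-value (upper-tail) = 0.00000
→ bracket: p<0.01

p-value bracket: p<0.01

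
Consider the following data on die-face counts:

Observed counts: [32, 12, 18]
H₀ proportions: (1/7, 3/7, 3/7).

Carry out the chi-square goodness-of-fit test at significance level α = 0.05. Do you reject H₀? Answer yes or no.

reject H₀: yes

n = 62; E_i = n·p_i = [8.86, 26.57, 26.57]
χ² = (32−8.86)²/8.86 + (12−26.57)²/26.57 + (18−26.57)²/26.57 = 71.2258
df = 2
p-value (upper-tail) = 0.00000
At α=0.05: p < α → reject H₀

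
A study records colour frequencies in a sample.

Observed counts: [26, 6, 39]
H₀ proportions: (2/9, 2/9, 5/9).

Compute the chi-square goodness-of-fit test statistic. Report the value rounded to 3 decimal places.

test statistic = 12.687

n = 71; E_i = n·p_i = [15.78, 15.78, 39.44]
χ² = (26−15.78)²/15.78 + (6−15.78)²/15.78 + (39−39.44)²/39.44 = 12.6873
df = 2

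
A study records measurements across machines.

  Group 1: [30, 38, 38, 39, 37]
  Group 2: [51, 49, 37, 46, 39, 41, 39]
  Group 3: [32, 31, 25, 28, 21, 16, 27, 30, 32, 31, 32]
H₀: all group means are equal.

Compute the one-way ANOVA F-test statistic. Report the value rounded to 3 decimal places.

test statistic = 20.635

Group means [36.40, 43.14, 27.73], grand mean 34.304
SSB = Σnᵢ(x̄ᵢ−x̄)² = 1044.631; SSW = ΣΣ(x−x̄ᵢ)² = 506.239
MSB = 1044.631/2 = 522.3153; MSW = 506.239/20 = 25.3119
F = MSB/MSW = 20.6351
df = (2, 20)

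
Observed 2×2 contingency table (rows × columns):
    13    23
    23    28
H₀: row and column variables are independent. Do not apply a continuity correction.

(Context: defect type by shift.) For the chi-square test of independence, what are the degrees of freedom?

df = (r−1)(c−1) = (2−1)·(2−1) = 1

degrees of freedom = 1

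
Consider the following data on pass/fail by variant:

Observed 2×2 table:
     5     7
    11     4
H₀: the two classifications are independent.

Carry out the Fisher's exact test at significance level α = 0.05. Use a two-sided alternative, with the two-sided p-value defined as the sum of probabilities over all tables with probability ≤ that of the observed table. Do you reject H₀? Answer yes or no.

Margins: r₁=12, r₂=15, c₁=16, c₂=11, n=27
p_obs = C(12,5)·C(15,11)/C(27,16); sum pmf over tables with pmf ≤ p_obs
p-value (two-sided) = 0.13025
At α=0.05: p ≥ α → fail to reject H₀

reject H₀: no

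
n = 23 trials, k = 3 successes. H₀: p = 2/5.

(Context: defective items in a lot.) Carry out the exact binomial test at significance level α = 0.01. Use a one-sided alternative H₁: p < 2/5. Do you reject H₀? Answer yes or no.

reject H₀: yes

Exact binomial: n=23, k=3, p₀=2/5=0.4000
P(X≤3) from Σ C(n,i)·p₀^i·(1−p₀)^(n−i)
p-value (one-sided, H₁ less) = 0.00516
At α=0.01: p < α → reject H₀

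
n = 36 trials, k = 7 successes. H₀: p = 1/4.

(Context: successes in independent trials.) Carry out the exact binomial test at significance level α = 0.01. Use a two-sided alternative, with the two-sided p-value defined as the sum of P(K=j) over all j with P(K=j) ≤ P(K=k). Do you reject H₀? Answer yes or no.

reject H₀: no

Exact binomial: n=36, k=7, p₀=1/4=0.2500
P(X=j) = C(n,j)·p₀^j·(1−p₀)^(n−j); p = Σ P(X=j) over j with P(X=j) ≤ P(X=7)
p-value (two-sided) = 0.56457
At α=0.01: p ≥ α → fail to reject H₀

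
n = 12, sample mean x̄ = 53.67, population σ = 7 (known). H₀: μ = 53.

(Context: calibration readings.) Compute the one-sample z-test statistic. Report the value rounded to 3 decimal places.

SE = σ/√n = 7/√12 = 2.0207
z = (x̄−μ₀)/SE = (53.67−53)/2.0207 = 0.3316

test statistic = 0.332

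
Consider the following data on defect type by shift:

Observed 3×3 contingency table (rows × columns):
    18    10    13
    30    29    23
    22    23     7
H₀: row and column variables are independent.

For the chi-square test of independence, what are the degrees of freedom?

df = (r−1)(c−1) = (3−1)·(3−1) = 4

degrees of freedom = 4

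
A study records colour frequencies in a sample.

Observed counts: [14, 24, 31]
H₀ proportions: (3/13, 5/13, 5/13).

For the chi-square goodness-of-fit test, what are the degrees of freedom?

degrees of freedom = 2

df = k − 1 = 3 − 1 = 2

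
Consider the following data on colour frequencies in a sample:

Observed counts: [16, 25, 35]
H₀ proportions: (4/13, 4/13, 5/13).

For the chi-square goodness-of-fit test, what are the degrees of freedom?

degrees of freedom = 2

df = k − 1 = 3 − 1 = 2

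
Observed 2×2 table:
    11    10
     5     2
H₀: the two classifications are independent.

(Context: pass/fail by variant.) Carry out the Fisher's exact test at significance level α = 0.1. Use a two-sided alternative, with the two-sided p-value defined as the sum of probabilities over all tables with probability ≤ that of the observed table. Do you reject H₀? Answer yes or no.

reject H₀: no

Margins: r₁=21, r₂=7, c₁=16, c₂=12, n=28
p_obs = C(21,11)·C(7,5)/C(28,16); sum pmf over tables with pmf ≤ p_obs
p-value (two-sided) = 0.66184
At α=0.1: p ≥ α → fail to reject H₀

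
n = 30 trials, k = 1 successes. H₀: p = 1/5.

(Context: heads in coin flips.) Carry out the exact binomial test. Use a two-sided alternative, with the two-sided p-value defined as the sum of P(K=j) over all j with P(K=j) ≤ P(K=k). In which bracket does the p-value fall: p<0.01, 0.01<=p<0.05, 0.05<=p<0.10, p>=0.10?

p-value bracket: 0.01<=p<0.05

Exact binomial: n=30, k=1, p₀=1/5=0.2000
P(X=j) = C(n,j)·p₀^j·(1−p₀)^(n−j); p = Σ P(X=j) over j with P(X=j) ≤ P(X=1)
p-value (two-sided) = 0.02002
→ bracket: 0.01<=p<0.05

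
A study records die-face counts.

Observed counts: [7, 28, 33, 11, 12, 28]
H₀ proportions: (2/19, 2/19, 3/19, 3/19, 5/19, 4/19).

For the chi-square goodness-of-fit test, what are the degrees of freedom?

df = k − 1 = 6 − 1 = 5

degrees of freedom = 5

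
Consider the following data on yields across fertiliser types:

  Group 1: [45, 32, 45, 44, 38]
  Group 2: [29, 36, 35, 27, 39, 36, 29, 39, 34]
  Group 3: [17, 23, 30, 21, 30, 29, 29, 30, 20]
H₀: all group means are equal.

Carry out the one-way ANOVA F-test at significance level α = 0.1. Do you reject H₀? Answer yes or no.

reject H₀: yes

Group means [40.80, 33.78, 25.44], grand mean 32.043
SSB = Σnᵢ(x̄ᵢ−x̄)² = 802.379; SSW = ΣΣ(x−x̄ᵢ)² = 502.578
MSB = 802.379/2 = 401.1894; MSW = 502.578/20 = 25.1289
F = MSB/MSW = 15.9653
df = (2, 20)
p-value (upper-tail) = 0.00007
At α=0.1: p < α → reject H₀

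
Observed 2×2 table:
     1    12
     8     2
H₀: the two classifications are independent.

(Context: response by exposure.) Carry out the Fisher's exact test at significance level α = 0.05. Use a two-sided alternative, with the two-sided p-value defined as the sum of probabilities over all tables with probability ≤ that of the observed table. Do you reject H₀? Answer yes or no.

reject H₀: yes

Margins: r₁=13, r₂=10, c₁=9, c₂=14, n=23
p_obs = C(13,1)·C(10,8)/C(23,9); sum pmf over tables with pmf ≤ p_obs
p-value (two-sided) = 0.00073
At α=0.05: p < α → reject H₀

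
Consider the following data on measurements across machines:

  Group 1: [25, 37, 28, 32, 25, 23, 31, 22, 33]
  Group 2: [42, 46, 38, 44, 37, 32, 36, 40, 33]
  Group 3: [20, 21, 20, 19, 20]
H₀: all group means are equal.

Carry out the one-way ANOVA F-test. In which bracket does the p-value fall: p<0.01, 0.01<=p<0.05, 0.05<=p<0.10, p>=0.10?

Group means [28.44, 38.67, 20.00], grand mean 30.609
SSB = Σnᵢ(x̄ᵢ−x̄)² = 1189.256; SSW = ΣΣ(x−x̄ᵢ)² = 392.222
MSB = 1189.256/2 = 594.6280; MSW = 392.222/20 = 19.6111
F = MSB/MSW = 30.3210
df = (2, 20)
p-value (upper-tail) = 0.00000
→ bracket: p<0.01

p-value bracket: p<0.01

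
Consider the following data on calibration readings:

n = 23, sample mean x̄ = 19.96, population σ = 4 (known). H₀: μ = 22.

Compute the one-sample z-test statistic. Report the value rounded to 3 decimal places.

SE = σ/√n = 4/√23 = 0.8341
z = (x̄−μ₀)/SE = (19.96−22)/0.8341 = -2.4459

test statistic = -2.446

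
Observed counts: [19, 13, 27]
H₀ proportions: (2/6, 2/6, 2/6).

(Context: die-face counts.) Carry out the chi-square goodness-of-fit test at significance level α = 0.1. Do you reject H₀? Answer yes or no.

n = 59; E_i = n·p_i = [19.67, 19.67, 19.67]
χ² = (19−19.67)²/19.67 + (13−19.67)²/19.67 + (27−19.67)²/19.67 = 5.0169
df = 2
p-value (upper-tail) = 0.08139
At α=0.1: p < α → reject H₀

reject H₀: yes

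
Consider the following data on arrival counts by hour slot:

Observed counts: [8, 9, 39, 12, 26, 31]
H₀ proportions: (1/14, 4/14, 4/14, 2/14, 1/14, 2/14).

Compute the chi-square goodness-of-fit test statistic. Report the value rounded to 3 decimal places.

n = 125; E_i = n·p_i = [8.93, 35.71, 35.71, 17.86, 8.93, 17.86]
χ² = (8−8.93)²/8.93 + (9−35.71)²/35.71 + (39−35.71)²/35.71 + (12−17.86)²/17.86 + (26−8.93)²/8.93 + (31−17.86)²/17.86 = 64.6160
df = 5

test statistic = 64.616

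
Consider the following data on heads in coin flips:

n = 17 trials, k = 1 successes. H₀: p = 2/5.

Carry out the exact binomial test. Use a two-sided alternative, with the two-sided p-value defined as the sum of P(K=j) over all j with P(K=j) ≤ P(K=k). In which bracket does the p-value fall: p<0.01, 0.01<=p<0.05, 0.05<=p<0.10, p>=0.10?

Exact binomial: n=17, k=1, p₀=2/5=0.4000
P(X=j) = C(n,j)·p₀^j·(1−p₀)^(n−j); p = Σ P(X=j) over j with P(X=j) ≤ P(X=1)
p-value (two-sided) = 0.00254
→ bracket: p<0.01

p-value bracket: p<0.01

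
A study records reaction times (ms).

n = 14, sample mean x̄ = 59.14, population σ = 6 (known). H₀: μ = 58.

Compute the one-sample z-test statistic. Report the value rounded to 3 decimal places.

test statistic = 0.711

SE = σ/√n = 6/√14 = 1.6036
z = (x̄−μ₀)/SE = (59.14−58)/1.6036 = 0.7109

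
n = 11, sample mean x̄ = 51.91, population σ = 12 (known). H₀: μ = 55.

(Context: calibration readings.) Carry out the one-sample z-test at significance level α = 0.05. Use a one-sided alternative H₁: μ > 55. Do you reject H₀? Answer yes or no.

reject H₀: no

SE = σ/√n = 12/√11 = 3.6181
z = (x̄−μ₀)/SE = (51.91−55)/3.6181 = -0.8540
p-value (one-sided, H₁ greater) = 0.80346
At α=0.05: p ≥ α → fail to reject H₀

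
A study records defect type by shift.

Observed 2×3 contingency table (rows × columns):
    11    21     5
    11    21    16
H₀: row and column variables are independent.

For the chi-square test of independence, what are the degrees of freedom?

df = (r−1)(c−1) = (2−1)·(3−1) = 2

degrees of freedom = 2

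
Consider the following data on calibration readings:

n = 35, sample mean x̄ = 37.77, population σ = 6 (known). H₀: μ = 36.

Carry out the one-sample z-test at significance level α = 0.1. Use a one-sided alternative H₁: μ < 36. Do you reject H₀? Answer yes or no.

SE = σ/√n = 6/√35 = 1.0142
z = (x̄−μ₀)/SE = (37.77−36)/1.0142 = 1.7452
p-value (one-sided, H₁ less) = 0.95953
At α=0.1: p ≥ α → fail to reject H₀

reject H₀: no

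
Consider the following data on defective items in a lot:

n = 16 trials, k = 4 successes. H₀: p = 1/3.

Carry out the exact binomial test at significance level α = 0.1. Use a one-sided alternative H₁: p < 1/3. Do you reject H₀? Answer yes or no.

Exact binomial: n=16, k=4, p₀=1/3=0.3333
P(X≤4) from Σ C(n,i)·p₀^i·(1−p₀)^(n−i)
p-value (one-sided, H₁ less) = 0.33912
At α=0.1: p ≥ α → fail to reject H₀

reject H₀: no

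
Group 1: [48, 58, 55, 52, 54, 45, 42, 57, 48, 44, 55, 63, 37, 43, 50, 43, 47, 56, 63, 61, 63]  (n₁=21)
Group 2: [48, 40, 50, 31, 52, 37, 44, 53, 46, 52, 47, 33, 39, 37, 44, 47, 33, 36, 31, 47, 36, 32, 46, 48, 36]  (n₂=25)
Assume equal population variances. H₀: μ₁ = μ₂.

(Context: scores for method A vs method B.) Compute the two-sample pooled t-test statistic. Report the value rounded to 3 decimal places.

x̄₁=51.619, s₁=7.749, n₁=21
x̄₂=41.800, s₂=7.205, n₂=25
s_p² = [20·7.749² + 24·7.205²]/44 = 55.6126
SE = √(s_p²·(1/21+1/25)) = 2.2074
t = (51.619−41.800)/2.2074 = 4.4482
df = 44

test statistic = 4.448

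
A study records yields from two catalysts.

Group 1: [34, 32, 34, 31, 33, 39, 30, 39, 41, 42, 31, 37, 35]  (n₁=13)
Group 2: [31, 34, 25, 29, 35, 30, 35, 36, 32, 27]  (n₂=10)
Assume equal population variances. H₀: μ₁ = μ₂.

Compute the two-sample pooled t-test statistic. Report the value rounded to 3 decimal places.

test statistic = 2.353

x̄₁=35.231, s₁=4.003, n₁=13
x̄₂=31.400, s₂=3.688, n₂=10
s_p² = [12·4.003² + 9·3.688²]/21 = 14.9861
SE = √(s_p²·(1/13+1/10)) = 1.6283
t = (35.231−31.400)/1.6283 = 2.3526
df = 21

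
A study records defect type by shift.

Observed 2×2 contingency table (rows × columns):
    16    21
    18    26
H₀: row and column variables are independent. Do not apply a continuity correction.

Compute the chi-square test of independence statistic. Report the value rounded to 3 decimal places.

Row totals [37, 44], col totals [34, 47], n=81
χ² = (16−15.53)²/15.53 + (21−21.47)²/21.47 + (18−18.47)²/18.47 + (26−25.53)²/25.53 = 0.0450
df = 1

test statistic = 0.045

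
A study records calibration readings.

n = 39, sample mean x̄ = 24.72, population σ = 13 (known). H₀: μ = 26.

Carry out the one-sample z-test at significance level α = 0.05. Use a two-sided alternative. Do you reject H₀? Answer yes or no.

SE = σ/√n = 13/√39 = 2.0817
z = (x̄−μ₀)/SE = (24.72−26)/2.0817 = -0.6149
p-value (two-sided) = 0.53863
At α=0.05: p ≥ α → fail to reject H₀

reject H₀: no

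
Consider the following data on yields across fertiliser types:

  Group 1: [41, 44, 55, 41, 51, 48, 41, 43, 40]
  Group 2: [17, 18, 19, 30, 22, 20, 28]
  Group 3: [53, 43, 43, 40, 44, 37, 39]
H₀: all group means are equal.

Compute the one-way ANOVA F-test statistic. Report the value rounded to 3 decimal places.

Group means [44.89, 22.00, 42.71], grand mean 37.261
SSB = Σnᵢ(x̄ᵢ−x̄)² = 2362.117; SSW = ΣΣ(x−x̄ᵢ)² = 538.317
MSB = 2362.117/2 = 1181.0587; MSW = 538.317/20 = 26.9159
F = MSB/MSW = 43.8796
df = (2, 20)

test statistic = 43.880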